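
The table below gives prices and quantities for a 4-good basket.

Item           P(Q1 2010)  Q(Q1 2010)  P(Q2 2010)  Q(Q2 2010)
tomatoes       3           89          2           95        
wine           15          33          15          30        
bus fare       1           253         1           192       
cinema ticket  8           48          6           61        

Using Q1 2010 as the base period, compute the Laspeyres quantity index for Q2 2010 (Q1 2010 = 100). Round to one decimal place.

101.1

Laspeyres quantity index uses base-period prices as weights.
ΣP(Q1 2010)·Q(Q2 2010) = 3×95 + 15×30 + 1×192 + 8×61 = 285 + 450 + 192 + 488 = 1415
ΣP(Q1 2010)·Q(Q1 2010) = 3×89 + 15×33 + 1×253 + 8×48 = 267 + 495 + 253 + 384 = 1399
Index = 1415 / 1399 × 100 = 101.1437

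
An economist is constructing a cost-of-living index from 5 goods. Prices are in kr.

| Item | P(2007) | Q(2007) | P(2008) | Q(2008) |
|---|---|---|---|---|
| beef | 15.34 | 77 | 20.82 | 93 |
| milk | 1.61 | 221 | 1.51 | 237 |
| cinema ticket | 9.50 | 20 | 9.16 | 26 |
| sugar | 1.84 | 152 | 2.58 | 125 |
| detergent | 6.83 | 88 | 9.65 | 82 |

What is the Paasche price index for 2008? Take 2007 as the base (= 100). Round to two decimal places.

Paasche price index uses current-period quantities as weights.
ΣP(2008)·Q(2008) = 20.82×93 + 1.51×237 + 9.16×26 + 2.58×125 + 9.65×82 = 1936.26 + 357.87 + 238.16 + 322.5 + 791.3 = 3646.09
ΣP(2007)·Q(2008) = 15.34×93 + 1.61×237 + 9.50×26 + 1.84×125 + 6.83×82 = 1426.62 + 381.57 + 247 + 230 + 560.06 = 2845.25
Index = 3646.09 / 2845.25 × 100 = 128.1466

128.15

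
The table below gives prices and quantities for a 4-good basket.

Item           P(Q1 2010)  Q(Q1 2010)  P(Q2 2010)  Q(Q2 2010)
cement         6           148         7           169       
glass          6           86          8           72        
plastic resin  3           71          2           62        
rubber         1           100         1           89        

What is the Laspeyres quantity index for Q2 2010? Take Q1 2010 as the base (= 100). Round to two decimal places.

Laspeyres quantity index uses base-period prices as weights.
ΣP(Q1 2010)·Q(Q2 2010) = 6×169 + 6×72 + 3×62 + 1×89 = 1014 + 432 + 186 + 89 = 1721
ΣP(Q1 2010)·Q(Q1 2010) = 6×148 + 6×86 + 3×71 + 1×100 = 888 + 516 + 213 + 100 = 1717
Index = 1721 / 1717 × 100 = 100.2330

100.23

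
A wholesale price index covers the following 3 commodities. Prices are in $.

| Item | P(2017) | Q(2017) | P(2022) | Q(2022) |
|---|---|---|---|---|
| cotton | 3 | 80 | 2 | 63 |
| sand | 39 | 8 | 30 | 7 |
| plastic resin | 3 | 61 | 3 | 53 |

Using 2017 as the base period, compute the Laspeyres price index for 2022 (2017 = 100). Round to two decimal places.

Laspeyres price index uses base-period quantities as weights.
ΣP(2022)·Q(2017) = 2×80 + 30×8 + 3×61 = 160 + 240 + 183 = 583
ΣP(2017)·Q(2017) = 3×80 + 39×8 + 3×61 = 240 + 312 + 183 = 735
Index = 583 / 735 × 100 = 79.3197

79.32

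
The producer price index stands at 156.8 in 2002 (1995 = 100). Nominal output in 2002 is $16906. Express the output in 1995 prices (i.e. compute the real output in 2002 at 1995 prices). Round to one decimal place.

Real = Nominal ÷ (Index/100) = 16906 ÷ (156.8/100)
     = 16906 ÷ 1.568 = 10781.8878

10781.9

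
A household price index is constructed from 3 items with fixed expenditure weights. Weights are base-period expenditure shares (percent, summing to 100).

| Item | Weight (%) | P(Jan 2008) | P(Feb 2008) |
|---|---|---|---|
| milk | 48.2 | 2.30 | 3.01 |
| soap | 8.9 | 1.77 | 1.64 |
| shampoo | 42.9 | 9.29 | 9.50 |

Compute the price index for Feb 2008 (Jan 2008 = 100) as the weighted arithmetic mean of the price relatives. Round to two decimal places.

115.20

milk: 48.2 × (3.01/2.30) = 48.2 × 1.308696 = 63.0791
soap: 8.9 × (1.64/1.77) = 8.9 × 0.926554 = 8.2463
shampoo: 42.9 × (9.50/9.29) = 42.9 × 1.022605 = 43.8698
Index = Σ wᵢ·(p₁ᵢ/p₀ᵢ) = 63.0791 + 8.2463 + 43.8698 = 115.1952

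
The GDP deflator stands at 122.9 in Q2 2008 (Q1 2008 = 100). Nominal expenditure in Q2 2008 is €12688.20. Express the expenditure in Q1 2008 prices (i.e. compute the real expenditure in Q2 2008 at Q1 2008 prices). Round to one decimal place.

Real = Nominal ÷ (Index/100) = 12688.20 ÷ (122.9/100)
     = 12688.20 ÷ 1.229 = 10324.0033

10324.0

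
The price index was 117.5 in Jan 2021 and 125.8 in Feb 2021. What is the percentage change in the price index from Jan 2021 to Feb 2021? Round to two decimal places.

7.06%

Change = (125.8 − 117.5) / 117.5 × 100
       = 8.3 / 117.5 × 100 = 7.0638%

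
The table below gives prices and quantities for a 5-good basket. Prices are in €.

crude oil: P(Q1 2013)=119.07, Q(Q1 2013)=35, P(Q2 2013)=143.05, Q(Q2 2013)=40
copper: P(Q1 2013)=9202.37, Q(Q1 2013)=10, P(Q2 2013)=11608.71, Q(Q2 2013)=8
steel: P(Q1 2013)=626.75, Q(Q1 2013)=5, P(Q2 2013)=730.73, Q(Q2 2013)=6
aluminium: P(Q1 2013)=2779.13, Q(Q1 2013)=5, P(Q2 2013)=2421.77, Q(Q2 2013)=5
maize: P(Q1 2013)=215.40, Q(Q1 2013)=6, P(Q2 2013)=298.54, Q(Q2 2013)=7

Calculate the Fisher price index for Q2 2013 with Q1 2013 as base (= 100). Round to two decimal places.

Laspeyres component (base-period weights):
ΣP(Q2 2013)Q(Q1 2013) = 143.05×35 + 11608.71×10 + 730.73×5 + 2421.77×5 + 298.54×6 = 5006.75 + 116087.1 + 3653.65 + 12108.85 + 1791.24 = 138647.59
ΣP(Q1 2013)Q(Q1 2013) = 119.07×35 + 9202.37×10 + 626.75×5 + 2779.13×5 + 215.40×6 = 4167.45 + 92023.7 + 3133.75 + 13895.65 + 1292.4 = 114512.95
L = 138647.59 / 114512.95 × 100 = 121.0759
Paasche component (current-period weights):
ΣP(Q2 2013)Q(Q2 2013) = 143.05×40 + 11608.71×8 + 730.73×6 + 2421.77×5 + 298.54×7 = 5722 + 92869.68 + 4384.38 + 12108.85 + 2089.78 = 117174.69
ΣP(Q1 2013)Q(Q2 2013) = 119.07×40 + 9202.37×8 + 626.75×6 + 2779.13×5 + 215.40×7 = 4762.8 + 73618.96 + 3760.5 + 13895.65 + 1507.8 = 97545.71
P = 117174.69 / 97545.71 × 100 = 120.1229
Fisher = √(L × P) = √(121.0759 × 120.1229) = 120.5984

120.60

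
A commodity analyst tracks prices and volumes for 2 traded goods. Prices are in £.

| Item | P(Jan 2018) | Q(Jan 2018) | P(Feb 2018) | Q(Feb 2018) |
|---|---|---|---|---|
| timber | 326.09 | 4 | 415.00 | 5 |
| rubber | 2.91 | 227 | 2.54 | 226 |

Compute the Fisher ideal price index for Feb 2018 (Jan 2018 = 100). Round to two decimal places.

114.80

Laspeyres component (base-period weights):
ΣP(Feb 2018)Q(Jan 2018) = 415.00×4 + 2.54×227 = 1660 + 576.58 = 2236.58
ΣP(Jan 2018)Q(Jan 2018) = 326.09×4 + 2.91×227 = 1304.36 + 660.57 = 1964.93
L = 2236.58 / 1964.93 × 100 = 113.8249
Paasche component (current-period weights):
ΣP(Feb 2018)Q(Feb 2018) = 415.00×5 + 2.54×226 = 2075 + 574.04 = 2649.04
ΣP(Jan 2018)Q(Feb 2018) = 326.09×5 + 2.91×226 = 1630.45 + 657.66 = 2288.11
P = 2649.04 / 2288.11 × 100 = 115.7742
Fisher = √(L × P) = √(113.8249 × 115.7742) = 114.7954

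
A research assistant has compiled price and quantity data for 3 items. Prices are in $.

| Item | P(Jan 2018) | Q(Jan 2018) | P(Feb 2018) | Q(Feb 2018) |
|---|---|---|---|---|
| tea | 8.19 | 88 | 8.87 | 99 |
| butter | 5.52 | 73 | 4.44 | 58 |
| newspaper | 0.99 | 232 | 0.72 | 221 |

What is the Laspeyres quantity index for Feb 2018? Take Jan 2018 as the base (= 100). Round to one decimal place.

Laspeyres quantity index uses base-period prices as weights.
ΣP(Jan 2018)·Q(Feb 2018) = 8.19×99 + 5.52×58 + 0.99×221 = 810.81 + 320.16 + 218.79 = 1349.76
ΣP(Jan 2018)·Q(Jan 2018) = 8.19×88 + 5.52×73 + 0.99×232 = 720.72 + 402.96 + 229.68 = 1353.36
Index = 1349.76 / 1353.36 × 100 = 99.7340

99.7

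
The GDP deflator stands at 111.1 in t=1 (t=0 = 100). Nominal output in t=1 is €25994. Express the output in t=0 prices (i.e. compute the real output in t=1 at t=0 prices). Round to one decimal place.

Real = Nominal ÷ (Index/100) = 25994 ÷ (111.1/100)
     = 25994 ÷ 1.111 = 23396.9397

23396.9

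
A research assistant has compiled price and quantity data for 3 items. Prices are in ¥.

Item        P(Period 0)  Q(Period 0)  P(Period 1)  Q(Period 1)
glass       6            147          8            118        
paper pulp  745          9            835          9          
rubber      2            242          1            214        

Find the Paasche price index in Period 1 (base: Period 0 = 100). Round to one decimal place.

110.6

Paasche price index uses current-period quantities as weights.
ΣP(Period 1)·Q(Period 1) = 8×118 + 835×9 + 1×214 = 944 + 7515 + 214 = 8673
ΣP(Period 0)·Q(Period 1) = 6×118 + 745×9 + 2×214 = 708 + 6705 + 428 = 7841
Index = 8673 / 7841 × 100 = 110.6109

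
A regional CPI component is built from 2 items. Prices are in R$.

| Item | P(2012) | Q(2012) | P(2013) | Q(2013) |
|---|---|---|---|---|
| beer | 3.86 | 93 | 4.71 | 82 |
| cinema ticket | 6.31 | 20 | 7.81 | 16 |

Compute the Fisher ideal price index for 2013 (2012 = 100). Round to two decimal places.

122.46

Laspeyres component (base-period weights):
ΣP(2013)Q(2012) = 4.71×93 + 7.81×20 = 438.03 + 156.2 = 594.23
ΣP(2012)Q(2012) = 3.86×93 + 6.31×20 = 358.98 + 126.2 = 485.18
L = 594.23 / 485.18 × 100 = 122.4762
Paasche component (current-period weights):
ΣP(2013)Q(2013) = 4.71×82 + 7.81×16 = 386.22 + 124.96 = 511.18
ΣP(2012)Q(2013) = 3.86×82 + 6.31×16 = 316.52 + 100.96 = 417.48
P = 511.18 / 417.48 × 100 = 122.4442
Fisher = √(L × P) = √(122.4762 × 122.4442) = 122.4602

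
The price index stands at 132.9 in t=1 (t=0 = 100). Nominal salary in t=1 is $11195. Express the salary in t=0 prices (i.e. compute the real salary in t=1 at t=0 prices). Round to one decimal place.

8423.6

Real = Nominal ÷ (Index/100) = 11195 ÷ (132.9/100)
     = 11195 ÷ 1.329 = 8423.6268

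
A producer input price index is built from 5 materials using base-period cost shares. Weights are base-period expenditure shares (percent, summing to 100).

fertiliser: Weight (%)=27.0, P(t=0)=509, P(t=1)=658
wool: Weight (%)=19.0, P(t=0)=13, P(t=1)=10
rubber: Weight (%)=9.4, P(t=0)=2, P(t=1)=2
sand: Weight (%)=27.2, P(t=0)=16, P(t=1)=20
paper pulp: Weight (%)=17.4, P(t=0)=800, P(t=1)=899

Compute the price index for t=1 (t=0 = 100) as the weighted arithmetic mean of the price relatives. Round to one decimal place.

112.5

fertiliser: 27.0 × (658/509) = 27.0 × 1.292731 = 34.9037
wool: 19.0 × (10/13) = 19.0 × 0.769231 = 14.6154
rubber: 9.4 × (2/2) = 9.4 × 1.000000 = 9.4000
sand: 27.2 × (20/16) = 27.2 × 1.250000 = 34.0000
paper pulp: 17.4 × (899/800) = 17.4 × 1.123750 = 19.5532
Index = Σ wᵢ·(p₁ᵢ/p₀ᵢ) = 34.9037 + 14.6154 + 9.4000 + 34.0000 + 19.5532 = 112.4724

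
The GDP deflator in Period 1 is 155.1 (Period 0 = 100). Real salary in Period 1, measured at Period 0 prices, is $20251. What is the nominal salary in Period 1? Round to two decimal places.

Nominal = Real × (Index/100) = 20251 × (155.1/100)
        = 20251 × 1.551 = 31409.3010

31409.30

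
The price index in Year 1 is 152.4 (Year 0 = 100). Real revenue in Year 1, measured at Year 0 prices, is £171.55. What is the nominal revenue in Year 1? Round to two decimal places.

Nominal = Real × (Index/100) = 171.55 × (152.4/100)
        = 171.55 × 1.524 = 261.4422

261.44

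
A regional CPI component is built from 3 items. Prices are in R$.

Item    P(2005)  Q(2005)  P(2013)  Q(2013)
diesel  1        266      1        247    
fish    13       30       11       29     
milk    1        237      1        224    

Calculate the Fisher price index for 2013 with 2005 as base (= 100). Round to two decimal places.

93.22

Laspeyres component (base-period weights):
ΣP(2013)Q(2005) = 1×266 + 11×30 + 1×237 = 266 + 330 + 237 = 833
ΣP(2005)Q(2005) = 1×266 + 13×30 + 1×237 = 266 + 390 + 237 = 893
L = 833 / 893 × 100 = 93.2811
Paasche component (current-period weights):
ΣP(2013)Q(2013) = 1×247 + 11×29 + 1×224 = 247 + 319 + 224 = 790
ΣP(2005)Q(2013) = 1×247 + 13×29 + 1×224 = 247 + 377 + 224 = 848
P = 790 / 848 × 100 = 93.1604
Fisher = √(L × P) = √(93.2811 × 93.1604) = 93.2207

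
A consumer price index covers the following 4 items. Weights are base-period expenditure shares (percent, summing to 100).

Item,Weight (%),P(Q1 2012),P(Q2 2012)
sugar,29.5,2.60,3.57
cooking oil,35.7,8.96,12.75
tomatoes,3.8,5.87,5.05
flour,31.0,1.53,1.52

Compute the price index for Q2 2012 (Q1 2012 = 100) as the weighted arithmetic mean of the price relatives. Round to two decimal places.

125.37

sugar: 29.5 × (3.57/2.60) = 29.5 × 1.373077 = 40.5058
cooking oil: 35.7 × (12.75/8.96) = 35.7 × 1.422991 = 50.8008
tomatoes: 3.8 × (5.05/5.87) = 3.8 × 0.860307 = 3.2692
flour: 31.0 × (1.52/1.53) = 31.0 × 0.993464 = 30.7974
Index = Σ wᵢ·(p₁ᵢ/p₀ᵢ) = 40.5058 + 50.8008 + 3.2692 + 30.7974 = 125.3731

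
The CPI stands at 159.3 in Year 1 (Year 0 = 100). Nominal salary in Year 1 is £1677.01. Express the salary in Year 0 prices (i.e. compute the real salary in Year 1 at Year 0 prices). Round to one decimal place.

Real = Nominal ÷ (Index/100) = 1677.01 ÷ (159.3/100)
     = 1677.01 ÷ 1.593 = 1052.7370

1052.7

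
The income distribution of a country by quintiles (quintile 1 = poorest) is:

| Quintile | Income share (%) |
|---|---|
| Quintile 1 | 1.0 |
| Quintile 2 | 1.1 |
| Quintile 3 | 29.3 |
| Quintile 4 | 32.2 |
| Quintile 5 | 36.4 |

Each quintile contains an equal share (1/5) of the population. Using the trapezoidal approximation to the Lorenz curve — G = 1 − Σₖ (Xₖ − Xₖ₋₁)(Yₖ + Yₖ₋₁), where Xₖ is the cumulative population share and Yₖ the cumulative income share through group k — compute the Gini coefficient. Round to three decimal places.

0.408

Cumulative income shares Yₖ: 0.0100, 0.0210, 0.3140, 0.6360, 1.0000
Σ (Xₖ−Xₖ₋₁)(Yₖ+Yₖ₋₁) = (1/5)(0.0100+0.0000) + (1/5)(0.0210+0.0100) + (1/5)(0.3140+0.0210) + (1/5)(0.6360+0.3140) + (1/5)(1.0000+0.6360)
  = 0.0020 + 0.0062 + 0.0670 + 0.1900 + 0.3272 = 0.5924
G = 1 − 0.5924 = 0.4076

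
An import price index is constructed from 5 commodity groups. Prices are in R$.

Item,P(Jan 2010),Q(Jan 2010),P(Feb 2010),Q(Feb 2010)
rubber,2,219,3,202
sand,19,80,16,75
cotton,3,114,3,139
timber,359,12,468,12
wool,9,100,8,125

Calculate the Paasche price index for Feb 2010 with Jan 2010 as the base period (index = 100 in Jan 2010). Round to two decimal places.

Paasche price index uses current-period quantities as weights.
ΣP(Feb 2010)·Q(Feb 2010) = 3×202 + 16×75 + 3×139 + 468×12 + 8×125 = 606 + 1200 + 417 + 5616 + 1000 = 8839
ΣP(Jan 2010)·Q(Feb 2010) = 2×202 + 19×75 + 3×139 + 359×12 + 9×125 = 404 + 1425 + 417 + 4308 + 1125 = 7679
Index = 8839 / 7679 × 100 = 115.1061

115.11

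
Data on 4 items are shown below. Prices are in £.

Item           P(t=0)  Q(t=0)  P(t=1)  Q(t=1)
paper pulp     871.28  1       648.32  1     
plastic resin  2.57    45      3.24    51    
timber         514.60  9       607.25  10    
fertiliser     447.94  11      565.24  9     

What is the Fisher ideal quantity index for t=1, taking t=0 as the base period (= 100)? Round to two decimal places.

96.25

Laspeyres component (base-period weights):
ΣP(t=0)Q(t=1) = 871.28×1 + 2.57×51 + 514.60×10 + 447.94×9 = 871.28 + 131.07 + 5146 + 4031.46 = 10179.81
ΣP(t=0)Q(t=0) = 871.28×1 + 2.57×45 + 514.60×9 + 447.94×11 = 871.28 + 115.65 + 4631.4 + 4927.34 = 10545.67
L = 10179.81 / 10545.67 × 100 = 96.5307
Paasche component (current-period weights):
ΣP(t=1)Q(t=1) = 648.32×1 + 3.24×51 + 607.25×10 + 565.24×9 = 648.32 + 165.24 + 6072.5 + 5087.16 = 11973.22
ΣP(t=1)Q(t=0) = 648.32×1 + 3.24×45 + 607.25×9 + 565.24×11 = 648.32 + 145.8 + 5465.25 + 6217.64 = 12477.01
P = 11973.22 / 12477.01 × 100 = 95.9623
Fisher = √(L × P) = √(96.5307 × 95.9623) = 96.2461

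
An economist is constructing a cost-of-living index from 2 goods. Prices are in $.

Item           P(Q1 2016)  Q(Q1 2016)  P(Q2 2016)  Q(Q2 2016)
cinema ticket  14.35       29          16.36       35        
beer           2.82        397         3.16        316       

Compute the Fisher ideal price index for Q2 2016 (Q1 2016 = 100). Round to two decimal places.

112.67

Laspeyres component (base-period weights):
ΣP(Q2 2016)Q(Q1 2016) = 16.36×29 + 3.16×397 = 474.44 + 1254.52 = 1728.96
ΣP(Q1 2016)Q(Q1 2016) = 14.35×29 + 2.82×397 = 416.15 + 1119.54 = 1535.69
L = 1728.96 / 1535.69 × 100 = 112.5852
Paasche component (current-period weights):
ΣP(Q2 2016)Q(Q2 2016) = 16.36×35 + 3.16×316 = 572.6 + 998.56 = 1571.16
ΣP(Q1 2016)Q(Q2 2016) = 14.35×35 + 2.82×316 = 502.25 + 891.12 = 1393.37
P = 1571.16 / 1393.37 × 100 = 112.7597
Fisher = √(L × P) = √(112.5852 × 112.7597) = 112.6724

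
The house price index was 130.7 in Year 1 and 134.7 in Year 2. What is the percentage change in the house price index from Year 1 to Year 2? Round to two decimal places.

3.06%

Change = (134.7 − 130.7) / 130.7 × 100
       = 4.0 / 130.7 × 100 = 3.0604%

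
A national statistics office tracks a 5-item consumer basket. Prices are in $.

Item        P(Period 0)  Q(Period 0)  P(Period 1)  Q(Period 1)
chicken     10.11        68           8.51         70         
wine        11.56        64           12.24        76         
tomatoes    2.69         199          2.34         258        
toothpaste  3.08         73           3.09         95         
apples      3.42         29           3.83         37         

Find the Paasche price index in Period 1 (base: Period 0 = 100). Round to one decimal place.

Paasche price index uses current-period quantities as weights.
ΣP(Period 1)·Q(Period 1) = 8.51×70 + 12.24×76 + 2.34×258 + 3.09×95 + 3.83×37 = 595.7 + 930.24 + 603.72 + 293.55 + 141.71 = 2564.92
ΣP(Period 0)·Q(Period 1) = 10.11×70 + 11.56×76 + 2.69×258 + 3.08×95 + 3.42×37 = 707.7 + 878.56 + 694.02 + 292.6 + 126.54 = 2699.42
Index = 2564.92 / 2699.42 × 100 = 95.0174

95.0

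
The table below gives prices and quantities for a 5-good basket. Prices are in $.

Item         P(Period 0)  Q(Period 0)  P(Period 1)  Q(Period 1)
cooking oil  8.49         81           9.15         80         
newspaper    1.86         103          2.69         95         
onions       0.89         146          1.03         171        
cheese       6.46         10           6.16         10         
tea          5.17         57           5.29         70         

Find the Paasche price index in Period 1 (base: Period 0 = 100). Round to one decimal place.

Paasche price index uses current-period quantities as weights.
ΣP(Period 1)·Q(Period 1) = 9.15×80 + 2.69×95 + 1.03×171 + 6.16×10 + 5.29×70 = 732 + 255.55 + 176.13 + 61.6 + 370.3 = 1595.58
ΣP(Period 0)·Q(Period 1) = 8.49×80 + 1.86×95 + 0.89×171 + 6.46×10 + 5.17×70 = 679.2 + 176.7 + 152.19 + 64.6 + 361.9 = 1434.59
Index = 1595.58 / 1434.59 × 100 = 111.2220

111.2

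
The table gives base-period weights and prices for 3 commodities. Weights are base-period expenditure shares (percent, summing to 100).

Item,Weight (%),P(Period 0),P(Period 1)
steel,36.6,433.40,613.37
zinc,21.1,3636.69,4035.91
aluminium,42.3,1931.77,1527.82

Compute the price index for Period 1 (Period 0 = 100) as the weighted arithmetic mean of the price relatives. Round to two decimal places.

108.67

steel: 36.6 × (613.37/433.40) = 36.6 × 1.415251 = 51.7982
zinc: 21.1 × (4035.91/3636.69) = 21.1 × 1.109776 = 23.4163
aluminium: 42.3 × (1527.82/1931.77) = 42.3 × 0.790891 = 33.4547
Index = Σ wᵢ·(p₁ᵢ/p₀ᵢ) = 51.7982 + 23.4163 + 33.4547 = 108.6692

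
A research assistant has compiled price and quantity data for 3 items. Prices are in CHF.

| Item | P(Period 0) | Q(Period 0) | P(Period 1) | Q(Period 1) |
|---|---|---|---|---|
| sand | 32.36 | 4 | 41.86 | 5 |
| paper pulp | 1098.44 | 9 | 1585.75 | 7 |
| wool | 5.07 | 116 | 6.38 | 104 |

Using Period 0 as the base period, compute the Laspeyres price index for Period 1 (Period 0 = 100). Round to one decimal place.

143.2

Laspeyres price index uses base-period quantities as weights.
ΣP(Period 1)·Q(Period 0) = 41.86×4 + 1585.75×9 + 6.38×116 = 167.44 + 14271.75 + 740.08 = 15179.27
ΣP(Period 0)·Q(Period 0) = 32.36×4 + 1098.44×9 + 5.07×116 = 129.44 + 9885.96 + 588.12 = 10603.52
Index = 15179.27 / 10603.52 × 100 = 143.1531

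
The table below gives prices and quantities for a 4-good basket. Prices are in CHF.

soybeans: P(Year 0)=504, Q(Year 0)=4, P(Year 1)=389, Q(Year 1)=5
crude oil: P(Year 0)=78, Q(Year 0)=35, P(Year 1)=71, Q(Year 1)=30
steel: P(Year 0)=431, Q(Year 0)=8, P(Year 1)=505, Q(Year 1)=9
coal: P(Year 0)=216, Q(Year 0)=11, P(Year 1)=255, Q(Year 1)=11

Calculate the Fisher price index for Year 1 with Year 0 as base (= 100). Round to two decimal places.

Laspeyres component (base-period weights):
ΣP(Year 1)Q(Year 0) = 389×4 + 71×35 + 505×8 + 255×11 = 1556 + 2485 + 4040 + 2805 = 10886
ΣP(Year 0)Q(Year 0) = 504×4 + 78×35 + 431×8 + 216×11 = 2016 + 2730 + 3448 + 2376 = 10570
L = 10886 / 10570 × 100 = 102.9896
Paasche component (current-period weights):
ΣP(Year 1)Q(Year 1) = 389×5 + 71×30 + 505×9 + 255×11 = 1945 + 2130 + 4545 + 2805 = 11425
ΣP(Year 0)Q(Year 1) = 504×5 + 78×30 + 431×9 + 216×11 = 2520 + 2340 + 3879 + 2376 = 11115
P = 11425 / 11115 × 100 = 102.7890
Fisher = √(L × P) = √(102.9896 × 102.7890) = 102.8893

102.89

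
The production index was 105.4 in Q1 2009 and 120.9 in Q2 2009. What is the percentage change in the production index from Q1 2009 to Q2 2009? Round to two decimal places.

Change = (120.9 − 105.4) / 105.4 × 100
       = 15.5 / 105.4 × 100 = 14.7059%

14.71%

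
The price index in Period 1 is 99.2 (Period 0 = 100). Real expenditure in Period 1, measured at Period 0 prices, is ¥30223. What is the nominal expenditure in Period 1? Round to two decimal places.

29981.22

Nominal = Real × (Index/100) = 30223 × (99.2/100)
        = 30223 × 0.992 = 29981.2160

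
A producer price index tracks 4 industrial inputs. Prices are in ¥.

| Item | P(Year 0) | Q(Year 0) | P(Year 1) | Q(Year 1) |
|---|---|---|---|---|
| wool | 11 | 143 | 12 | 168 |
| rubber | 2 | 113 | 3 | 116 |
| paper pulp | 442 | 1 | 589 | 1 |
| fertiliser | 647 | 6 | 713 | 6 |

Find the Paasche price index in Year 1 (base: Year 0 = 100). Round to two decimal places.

112.91

Paasche price index uses current-period quantities as weights.
ΣP(Year 1)·Q(Year 1) = 12×168 + 3×116 + 589×1 + 713×6 = 2016 + 348 + 589 + 4278 = 7231
ΣP(Year 0)·Q(Year 1) = 11×168 + 2×116 + 442×1 + 647×6 = 1848 + 232 + 442 + 3882 = 6404
Index = 7231 / 6404 × 100 = 112.9138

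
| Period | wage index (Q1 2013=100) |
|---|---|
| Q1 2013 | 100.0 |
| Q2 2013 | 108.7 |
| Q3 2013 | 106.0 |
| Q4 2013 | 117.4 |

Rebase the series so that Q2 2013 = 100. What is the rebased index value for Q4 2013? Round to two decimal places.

108.00

Rebased(Q4 2013) = 117.4 / 108.7 × 100 = 108.0037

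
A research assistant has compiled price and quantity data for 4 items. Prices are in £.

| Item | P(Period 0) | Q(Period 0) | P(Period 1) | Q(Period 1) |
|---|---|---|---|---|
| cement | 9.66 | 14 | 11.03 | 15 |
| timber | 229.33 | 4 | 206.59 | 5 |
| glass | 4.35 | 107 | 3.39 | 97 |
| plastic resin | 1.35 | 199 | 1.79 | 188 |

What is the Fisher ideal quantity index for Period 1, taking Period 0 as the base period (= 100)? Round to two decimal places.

Laspeyres component (base-period weights):
ΣP(Period 0)Q(Period 1) = 9.66×15 + 229.33×5 + 4.35×97 + 1.35×188 = 144.9 + 1146.65 + 421.95 + 253.8 = 1967.3
ΣP(Period 0)Q(Period 0) = 9.66×14 + 229.33×4 + 4.35×107 + 1.35×199 = 135.24 + 917.32 + 465.45 + 268.65 = 1786.66
L = 1967.3 / 1786.66 × 100 = 110.1105
Paasche component (current-period weights):
ΣP(Period 1)Q(Period 1) = 11.03×15 + 206.59×5 + 3.39×97 + 1.79×188 = 165.45 + 1032.95 + 328.83 + 336.52 = 1863.75
ΣP(Period 1)Q(Period 0) = 11.03×14 + 206.59×4 + 3.39×107 + 1.79×199 = 154.42 + 826.36 + 362.73 + 356.21 = 1699.72
P = 1863.75 / 1699.72 × 100 = 109.6504
Fisher = √(L × P) = √(110.1105 × 109.6504) = 109.8802

109.88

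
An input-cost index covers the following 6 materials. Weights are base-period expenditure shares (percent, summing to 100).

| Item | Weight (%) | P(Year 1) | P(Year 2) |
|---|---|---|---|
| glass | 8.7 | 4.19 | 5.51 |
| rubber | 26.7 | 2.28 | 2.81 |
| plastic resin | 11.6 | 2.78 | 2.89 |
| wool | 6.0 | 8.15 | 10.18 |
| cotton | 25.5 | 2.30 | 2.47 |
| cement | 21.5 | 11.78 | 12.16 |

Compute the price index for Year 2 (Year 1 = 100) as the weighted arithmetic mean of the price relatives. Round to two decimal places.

glass: 8.7 × (5.51/4.19) = 8.7 × 1.315036 = 11.4408
rubber: 26.7 × (2.81/2.28) = 26.7 × 1.232456 = 32.9066
plastic resin: 11.6 × (2.89/2.78) = 11.6 × 1.039568 = 12.0590
wool: 6.0 × (10.18/8.15) = 6.0 × 1.249080 = 7.4945
cotton: 25.5 × (2.47/2.30) = 25.5 × 1.073913 = 27.3848
cement: 21.5 × (12.16/11.78) = 21.5 × 1.032258 = 22.1935
Index = Σ wᵢ·(p₁ᵢ/p₀ᵢ) = 11.4408 + 32.9066 + 12.0590 + 7.4945 + 27.3848 + 22.1935 = 113.4792

113.48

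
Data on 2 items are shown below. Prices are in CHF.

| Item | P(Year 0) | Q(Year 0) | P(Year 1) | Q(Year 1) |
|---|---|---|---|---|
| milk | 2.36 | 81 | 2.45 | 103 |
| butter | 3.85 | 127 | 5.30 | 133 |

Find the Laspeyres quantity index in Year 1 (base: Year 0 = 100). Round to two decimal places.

111.03

Laspeyres quantity index uses base-period prices as weights.
ΣP(Year 0)·Q(Year 1) = 2.36×103 + 3.85×133 = 243.08 + 512.05 = 755.13
ΣP(Year 0)·Q(Year 0) = 2.36×81 + 3.85×127 = 191.16 + 488.95 = 680.11
Index = 755.13 / 680.11 × 100 = 111.0306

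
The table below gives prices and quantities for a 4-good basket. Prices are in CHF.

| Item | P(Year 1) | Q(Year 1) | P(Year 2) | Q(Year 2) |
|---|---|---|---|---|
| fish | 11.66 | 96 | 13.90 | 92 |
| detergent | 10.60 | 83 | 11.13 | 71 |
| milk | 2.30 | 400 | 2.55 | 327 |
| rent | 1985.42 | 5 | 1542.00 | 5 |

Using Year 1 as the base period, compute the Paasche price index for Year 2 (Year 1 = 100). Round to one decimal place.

84.9

Paasche price index uses current-period quantities as weights.
ΣP(Year 2)·Q(Year 2) = 13.90×92 + 11.13×71 + 2.55×327 + 1542.00×5 = 1278.8 + 790.23 + 833.85 + 7710 = 10612.88
ΣP(Year 1)·Q(Year 2) = 11.66×92 + 10.60×71 + 2.30×327 + 1985.42×5 = 1072.72 + 752.6 + 752.1 + 9927.1 = 12504.52
Index = 10612.88 / 12504.52 × 100 = 84.8724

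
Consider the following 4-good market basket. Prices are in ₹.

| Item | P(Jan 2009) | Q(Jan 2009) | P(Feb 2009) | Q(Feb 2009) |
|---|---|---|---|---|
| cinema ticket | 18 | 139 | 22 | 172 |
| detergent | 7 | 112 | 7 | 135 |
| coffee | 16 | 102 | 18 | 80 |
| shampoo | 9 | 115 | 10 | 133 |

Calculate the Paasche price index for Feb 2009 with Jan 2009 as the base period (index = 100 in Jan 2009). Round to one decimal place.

115.1

Paasche price index uses current-period quantities as weights.
ΣP(Feb 2009)·Q(Feb 2009) = 22×172 + 7×135 + 18×80 + 10×133 = 3784 + 945 + 1440 + 1330 = 7499
ΣP(Jan 2009)·Q(Feb 2009) = 18×172 + 7×135 + 16×80 + 9×133 = 3096 + 945 + 1280 + 1197 = 6518
Index = 7499 / 6518 × 100 = 115.0506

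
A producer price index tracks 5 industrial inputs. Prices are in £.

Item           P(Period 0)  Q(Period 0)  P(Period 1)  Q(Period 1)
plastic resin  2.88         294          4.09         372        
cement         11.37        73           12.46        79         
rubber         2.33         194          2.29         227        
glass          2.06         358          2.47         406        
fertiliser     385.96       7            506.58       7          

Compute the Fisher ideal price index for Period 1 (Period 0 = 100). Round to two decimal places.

125.48

Laspeyres component (base-period weights):
ΣP(Period 1)Q(Period 0) = 4.09×294 + 12.46×73 + 2.29×194 + 2.47×358 + 506.58×7 = 1202.46 + 909.58 + 444.26 + 884.26 + 3546.06 = 6986.62
ΣP(Period 0)Q(Period 0) = 2.88×294 + 11.37×73 + 2.33×194 + 2.06×358 + 385.96×7 = 846.72 + 830.01 + 452.02 + 737.48 + 2701.72 = 5567.95
L = 6986.62 / 5567.95 × 100 = 125.4792
Paasche component (current-period weights):
ΣP(Period 1)Q(Period 1) = 4.09×372 + 12.46×79 + 2.29×227 + 2.47×406 + 506.58×7 = 1521.48 + 984.34 + 519.83 + 1002.82 + 3546.06 = 7574.53
ΣP(Period 0)Q(Period 1) = 2.88×372 + 11.37×79 + 2.33×227 + 2.06×406 + 385.96×7 = 1071.36 + 898.23 + 528.91 + 836.36 + 2701.72 = 6036.58
P = 7574.53 / 6036.58 × 100 = 125.4772
Fisher = √(L × P) = √(125.4792 × 125.4772) = 125.4782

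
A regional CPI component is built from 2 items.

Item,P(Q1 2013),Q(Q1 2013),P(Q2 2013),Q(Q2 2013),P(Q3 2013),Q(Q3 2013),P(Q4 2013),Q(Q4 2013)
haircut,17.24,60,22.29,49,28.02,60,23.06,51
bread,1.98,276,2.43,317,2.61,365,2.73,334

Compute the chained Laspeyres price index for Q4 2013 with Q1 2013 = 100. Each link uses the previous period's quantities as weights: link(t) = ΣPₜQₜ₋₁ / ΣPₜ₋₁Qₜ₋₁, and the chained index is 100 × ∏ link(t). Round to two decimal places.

135.60

Link Q1 2013→Q2 2013:
ΣP(Q2 2013)Q(Q1 2013) = 22.29×60 + 2.43×276 = 1337.4 + 670.68 = 2008.08
ΣP(Q1 2013)Q(Q1 2013) = 17.24×60 + 1.98×276 = 1034.4 + 546.48 = 1580.88
link = 2008.08/1580.88 = 1.270229
Link Q2 2013→Q3 2013:
ΣP(Q3 2013)Q(Q2 2013) = 28.02×49 + 2.61×317 = 1372.98 + 827.37 = 2200.35
ΣP(Q2 2013)Q(Q2 2013) = 22.29×49 + 2.43×317 = 1092.21 + 770.31 = 1862.52
link = 2200.35/1862.52 = 1.181383
Link Q3 2013→Q4 2013:
ΣP(Q4 2013)Q(Q3 2013) = 23.06×60 + 2.73×365 = 1383.6 + 996.45 = 2380.05
ΣP(Q3 2013)Q(Q3 2013) = 28.02×60 + 2.61×365 = 1681.2 + 952.65 = 2633.85
link = 2380.05/2633.85 = 0.903639
Chained index = 100 × 1.270229 × 1.181383 × 0.903639 = 135.6026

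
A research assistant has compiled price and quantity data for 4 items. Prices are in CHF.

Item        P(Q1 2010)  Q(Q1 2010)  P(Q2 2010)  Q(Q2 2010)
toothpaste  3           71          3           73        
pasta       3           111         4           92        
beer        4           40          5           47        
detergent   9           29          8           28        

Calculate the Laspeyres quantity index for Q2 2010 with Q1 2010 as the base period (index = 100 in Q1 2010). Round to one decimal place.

Laspeyres quantity index uses base-period prices as weights.
ΣP(Q1 2010)·Q(Q2 2010) = 3×73 + 3×92 + 4×47 + 9×28 = 219 + 276 + 188 + 252 = 935
ΣP(Q1 2010)·Q(Q1 2010) = 3×71 + 3×111 + 4×40 + 9×29 = 213 + 333 + 160 + 261 = 967
Index = 935 / 967 × 100 = 96.6908

96.7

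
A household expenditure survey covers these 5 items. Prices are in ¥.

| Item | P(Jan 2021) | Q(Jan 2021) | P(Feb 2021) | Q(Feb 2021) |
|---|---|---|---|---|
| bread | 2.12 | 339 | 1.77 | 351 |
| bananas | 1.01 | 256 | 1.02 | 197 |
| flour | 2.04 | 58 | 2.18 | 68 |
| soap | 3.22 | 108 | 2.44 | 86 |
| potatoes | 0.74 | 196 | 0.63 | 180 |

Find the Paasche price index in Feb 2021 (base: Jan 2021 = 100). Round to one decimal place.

86.7

Paasche price index uses current-period quantities as weights.
ΣP(Feb 2021)·Q(Feb 2021) = 1.77×351 + 1.02×197 + 2.18×68 + 2.44×86 + 0.63×180 = 621.27 + 200.94 + 148.24 + 209.84 + 113.4 = 1293.69
ΣP(Jan 2021)·Q(Feb 2021) = 2.12×351 + 1.01×197 + 2.04×68 + 3.22×86 + 0.74×180 = 744.12 + 198.97 + 138.72 + 276.92 + 133.2 = 1491.93
Index = 1293.69 / 1491.93 × 100 = 86.7125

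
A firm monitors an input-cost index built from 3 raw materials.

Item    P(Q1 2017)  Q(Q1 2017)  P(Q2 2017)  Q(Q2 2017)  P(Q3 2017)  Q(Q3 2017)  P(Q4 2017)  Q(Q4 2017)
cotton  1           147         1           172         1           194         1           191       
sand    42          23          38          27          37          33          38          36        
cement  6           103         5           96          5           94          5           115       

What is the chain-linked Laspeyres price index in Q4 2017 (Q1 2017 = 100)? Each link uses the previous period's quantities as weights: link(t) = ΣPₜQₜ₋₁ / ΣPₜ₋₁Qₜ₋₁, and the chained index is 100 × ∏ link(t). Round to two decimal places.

88.84

Link Q1 2017→Q2 2017:
ΣP(Q2 2017)Q(Q1 2017) = 1×147 + 38×23 + 5×103 = 147 + 874 + 515 = 1536
ΣP(Q1 2017)Q(Q1 2017) = 1×147 + 42×23 + 6×103 = 147 + 966 + 618 = 1731
link = 1536/1731 = 0.887348
Link Q2 2017→Q3 2017:
ΣP(Q3 2017)Q(Q2 2017) = 1×172 + 37×27 + 5×96 = 172 + 999 + 480 = 1651
ΣP(Q2 2017)Q(Q2 2017) = 1×172 + 38×27 + 5×96 = 172 + 1026 + 480 = 1678
link = 1651/1678 = 0.983909
Link Q3 2017→Q4 2017:
ΣP(Q4 2017)Q(Q3 2017) = 1×194 + 38×33 + 5×94 = 194 + 1254 + 470 = 1918
ΣP(Q3 2017)Q(Q3 2017) = 1×194 + 37×33 + 5×94 = 194 + 1221 + 470 = 1885
link = 1918/1885 = 1.017507
Chained index = 100 × 0.887348 × 0.983909 × 1.017507 = 88.8355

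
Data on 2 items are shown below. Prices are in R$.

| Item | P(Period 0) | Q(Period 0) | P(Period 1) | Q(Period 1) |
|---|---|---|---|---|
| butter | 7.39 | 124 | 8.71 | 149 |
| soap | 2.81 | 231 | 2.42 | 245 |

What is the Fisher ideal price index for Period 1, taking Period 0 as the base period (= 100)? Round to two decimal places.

105.17

Laspeyres component (base-period weights):
ΣP(Period 1)Q(Period 0) = 8.71×124 + 2.42×231 = 1080.04 + 559.02 = 1639.06
ΣP(Period 0)Q(Period 0) = 7.39×124 + 2.81×231 = 916.36 + 649.11 = 1565.47
L = 1639.06 / 1565.47 × 100 = 104.7008
Paasche component (current-period weights):
ΣP(Period 1)Q(Period 1) = 8.71×149 + 2.42×245 = 1297.79 + 592.9 = 1890.69
ΣP(Period 0)Q(Period 1) = 7.39×149 + 2.81×245 = 1101.11 + 688.45 = 1789.56
P = 1890.69 / 1789.56 × 100 = 105.6511
Fisher = √(L × P) = √(104.7008 × 105.6511) = 105.1749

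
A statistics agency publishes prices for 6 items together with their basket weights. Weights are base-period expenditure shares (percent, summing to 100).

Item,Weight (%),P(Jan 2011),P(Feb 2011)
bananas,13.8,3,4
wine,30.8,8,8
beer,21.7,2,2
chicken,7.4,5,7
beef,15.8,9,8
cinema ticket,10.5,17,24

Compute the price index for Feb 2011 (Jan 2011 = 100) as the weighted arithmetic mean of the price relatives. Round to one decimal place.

110.1

bananas: 13.8 × (4/3) = 13.8 × 1.333333 = 18.4000
wine: 30.8 × (8/8) = 30.8 × 1.000000 = 30.8000
beer: 21.7 × (2/2) = 21.7 × 1.000000 = 21.7000
chicken: 7.4 × (7/5) = 7.4 × 1.400000 = 10.3600
beef: 15.8 × (8/9) = 15.8 × 0.888889 = 14.0444
cinema ticket: 10.5 × (24/17) = 10.5 × 1.411765 = 14.8235
Index = Σ wᵢ·(p₁ᵢ/p₀ᵢ) = 18.4000 + 30.8000 + 21.7000 + 10.3600 + 14.0444 + 14.8235 = 110.1280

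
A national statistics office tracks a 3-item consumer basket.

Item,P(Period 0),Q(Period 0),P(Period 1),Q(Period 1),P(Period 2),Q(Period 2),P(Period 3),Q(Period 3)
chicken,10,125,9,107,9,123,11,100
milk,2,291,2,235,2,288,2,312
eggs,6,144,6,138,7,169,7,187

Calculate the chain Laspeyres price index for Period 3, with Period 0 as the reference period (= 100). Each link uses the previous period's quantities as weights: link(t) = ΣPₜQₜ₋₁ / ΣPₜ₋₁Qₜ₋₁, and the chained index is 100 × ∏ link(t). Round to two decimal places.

109.87

Link Period 0→Period 1:
ΣP(Period 1)Q(Period 0) = 9×125 + 2×291 + 6×144 = 1125 + 582 + 864 = 2571
ΣP(Period 0)Q(Period 0) = 10×125 + 2×291 + 6×144 = 1250 + 582 + 864 = 2696
link = 2571/2696 = 0.953635
Link Period 1→Period 2:
ΣP(Period 2)Q(Period 1) = 9×107 + 2×235 + 7×138 = 963 + 470 + 966 = 2399
ΣP(Period 1)Q(Period 1) = 9×107 + 2×235 + 6×138 = 963 + 470 + 828 = 2261
link = 2399/2261 = 1.061035
Link Period 2→Period 3:
ΣP(Period 3)Q(Period 2) = 11×123 + 2×288 + 7×169 = 1353 + 576 + 1183 = 3112
ΣP(Period 2)Q(Period 2) = 9×123 + 2×288 + 7×169 = 1107 + 576 + 1183 = 2866
link = 3112/2866 = 1.085834
Chained index = 100 × 0.953635 × 1.061035 × 1.085834 = 109.8690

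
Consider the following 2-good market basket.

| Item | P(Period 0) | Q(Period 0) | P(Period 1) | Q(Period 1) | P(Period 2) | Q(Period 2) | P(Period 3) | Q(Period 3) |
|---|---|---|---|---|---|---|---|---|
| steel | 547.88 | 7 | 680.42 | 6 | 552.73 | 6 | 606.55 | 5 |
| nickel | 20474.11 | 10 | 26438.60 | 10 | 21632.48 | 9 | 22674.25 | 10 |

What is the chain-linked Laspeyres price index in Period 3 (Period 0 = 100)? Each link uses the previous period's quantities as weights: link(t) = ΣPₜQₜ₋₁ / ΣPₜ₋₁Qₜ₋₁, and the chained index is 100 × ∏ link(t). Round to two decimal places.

Link Period 0→Period 1:
ΣP(Period 1)Q(Period 0) = 680.42×7 + 26438.60×10 = 4762.94 + 264386 = 269148.94
ΣP(Period 0)Q(Period 0) = 547.88×7 + 20474.11×10 = 3835.16 + 204741.1 = 208576.26
link = 269148.94/208576.26 = 1.290410
Link Period 1→Period 2:
ΣP(Period 2)Q(Period 1) = 552.73×6 + 21632.48×10 = 3316.38 + 216324.8 = 219641.18
ΣP(Period 1)Q(Period 1) = 680.42×6 + 26438.60×10 = 4082.52 + 264386 = 268468.52
link = 219641.18/268468.52 = 0.818126
Link Period 2→Period 3:
ΣP(Period 3)Q(Period 2) = 606.55×6 + 22674.25×9 = 3639.3 + 204068.25 = 207707.55
ΣP(Period 2)Q(Period 2) = 552.73×6 + 21632.48×9 = 3316.38 + 194692.32 = 198008.7
link = 207707.55/198008.7 = 1.048982
Chained index = 100 × 1.290410 × 0.818126 × 1.048982 = 110.7430

110.74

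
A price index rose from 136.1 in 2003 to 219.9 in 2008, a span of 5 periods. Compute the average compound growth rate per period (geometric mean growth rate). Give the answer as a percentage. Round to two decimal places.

10.07%

Growth factor = (219.9/136.1)^(1/5) = (1.615724)^(1/5) = 1.100711
Growth rate = 1.100711 − 1 = 0.100711 = 10.0711%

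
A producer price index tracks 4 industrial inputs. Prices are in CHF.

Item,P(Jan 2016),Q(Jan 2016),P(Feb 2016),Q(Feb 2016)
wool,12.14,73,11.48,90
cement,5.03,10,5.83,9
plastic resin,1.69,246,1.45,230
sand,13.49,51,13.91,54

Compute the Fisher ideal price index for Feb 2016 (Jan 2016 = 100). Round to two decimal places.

Laspeyres component (base-period weights):
ΣP(Feb 2016)Q(Jan 2016) = 11.48×73 + 5.83×10 + 1.45×246 + 13.91×51 = 838.04 + 58.3 + 356.7 + 709.41 = 1962.45
ΣP(Jan 2016)Q(Jan 2016) = 12.14×73 + 5.03×10 + 1.69×246 + 13.49×51 = 886.22 + 50.3 + 415.74 + 687.99 = 2040.25
L = 1962.45 / 2040.25 × 100 = 96.1867
Paasche component (current-period weights):
ΣP(Feb 2016)Q(Feb 2016) = 11.48×90 + 5.83×9 + 1.45×230 + 13.91×54 = 1033.2 + 52.47 + 333.5 + 751.14 = 2170.31
ΣP(Jan 2016)Q(Feb 2016) = 12.14×90 + 5.03×9 + 1.69×230 + 13.49×54 = 1092.6 + 45.27 + 388.7 + 728.46 = 2255.03
P = 2170.31 / 2255.03 × 100 = 96.2431
Fisher = √(L × P) = √(96.1867 × 96.2431) = 96.2149

96.21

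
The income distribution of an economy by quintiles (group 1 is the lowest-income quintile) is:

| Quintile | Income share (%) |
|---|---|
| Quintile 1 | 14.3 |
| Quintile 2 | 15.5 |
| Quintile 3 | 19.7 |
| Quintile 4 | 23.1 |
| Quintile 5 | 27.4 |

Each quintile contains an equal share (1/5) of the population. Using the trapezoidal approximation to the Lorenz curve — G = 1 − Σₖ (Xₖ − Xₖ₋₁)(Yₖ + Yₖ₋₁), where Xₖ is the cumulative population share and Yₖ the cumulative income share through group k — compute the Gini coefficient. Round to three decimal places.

0.135

Cumulative income shares Yₖ: 0.1430, 0.2980, 0.4950, 0.7260, 1.0000
Σ (Xₖ−Xₖ₋₁)(Yₖ+Yₖ₋₁) = (1/5)(0.1430+0.0000) + (1/5)(0.2980+0.1430) + (1/5)(0.4950+0.2980) + (1/5)(0.7260+0.4950) + (1/5)(1.0000+0.7260)
  = 0.0286 + 0.0882 + 0.1586 + 0.2442 + 0.3452 = 0.8648
G = 1 − 0.8648 = 0.1352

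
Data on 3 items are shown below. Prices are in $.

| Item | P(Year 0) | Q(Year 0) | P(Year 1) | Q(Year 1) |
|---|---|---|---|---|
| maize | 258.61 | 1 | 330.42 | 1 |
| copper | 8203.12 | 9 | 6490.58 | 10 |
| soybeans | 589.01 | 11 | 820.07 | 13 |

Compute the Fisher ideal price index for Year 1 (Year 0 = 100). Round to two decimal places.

Laspeyres component (base-period weights):
ΣP(Year 1)Q(Year 0) = 330.42×1 + 6490.58×9 + 820.07×11 = 330.42 + 58415.22 + 9020.77 = 67766.41
ΣP(Year 0)Q(Year 0) = 258.61×1 + 8203.12×9 + 589.01×11 = 258.61 + 73828.08 + 6479.11 = 80565.8
L = 67766.41 / 80565.8 × 100 = 84.1131
Paasche component (current-period weights):
ΣP(Year 1)Q(Year 1) = 330.42×1 + 6490.58×10 + 820.07×13 = 330.42 + 64905.8 + 10660.91 = 75897.13
ΣP(Year 0)Q(Year 1) = 258.61×1 + 8203.12×10 + 589.01×13 = 258.61 + 82031.2 + 7657.13 = 89946.94
P = 75897.13 / 89946.94 × 100 = 84.3799
Fisher = √(L × P) = √(84.1131 × 84.3799) = 84.2464

84.25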